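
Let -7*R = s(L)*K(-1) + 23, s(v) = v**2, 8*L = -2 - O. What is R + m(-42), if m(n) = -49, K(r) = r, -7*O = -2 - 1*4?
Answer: -71711/1372 ≈ -52.268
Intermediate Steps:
O = 6/7 (O = -(-2 - 1*4)/7 = -(-2 - 4)/7 = -1/7*(-6) = 6/7 ≈ 0.85714)
L = -5/14 (L = (-2 - 1*6/7)/8 = (-2 - 6/7)/8 = (1/8)*(-20/7) = -5/14 ≈ -0.35714)
R = -4483/1372 (R = -((-5/14)**2*(-1) + 23)/7 = -((25/196)*(-1) + 23)/7 = -(-25/196 + 23)/7 = -1/7*4483/196 = -4483/1372 ≈ -3.2675)
R + m(-42) = -4483/1372 - 49 = -71711/1372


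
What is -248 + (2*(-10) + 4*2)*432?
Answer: -5432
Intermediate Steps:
-248 + (2*(-10) + 4*2)*432 = -248 + (-20 + 8)*432 = -248 - 12*432 = -248 - 5184 = -5432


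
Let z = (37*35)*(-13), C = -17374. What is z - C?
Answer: 539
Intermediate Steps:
z = -16835 (z = 1295*(-13) = -16835)
z - C = -16835 - 1*(-17374) = -16835 + 17374 = 539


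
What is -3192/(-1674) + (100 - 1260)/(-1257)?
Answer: 330788/116901 ≈ 2.8296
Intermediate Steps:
-3192/(-1674) + (100 - 1260)/(-1257) = -3192*(-1/1674) - 1160*(-1/1257) = 532/279 + 1160/1257 = 330788/116901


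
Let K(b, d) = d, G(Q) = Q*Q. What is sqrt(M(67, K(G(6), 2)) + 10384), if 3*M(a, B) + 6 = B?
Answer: 2*sqrt(23361)/3 ≈ 101.90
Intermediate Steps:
G(Q) = Q**2
M(a, B) = -2 + B/3
sqrt(M(67, K(G(6), 2)) + 10384) = sqrt((-2 + (1/3)*2) + 10384) = sqrt((-2 + 2/3) + 10384) = sqrt(-4/3 + 10384) = sqrt(31148/3) = 2*sqrt(23361)/3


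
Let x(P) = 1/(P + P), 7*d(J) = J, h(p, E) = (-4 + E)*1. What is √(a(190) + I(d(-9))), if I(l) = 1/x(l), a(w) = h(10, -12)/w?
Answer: I*√1174390/665 ≈ 1.6296*I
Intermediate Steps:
h(p, E) = -4 + E
a(w) = -16/w (a(w) = (-4 - 12)/w = -16/w)
d(J) = J/7
x(P) = 1/(2*P)
I(l) = 2*l (I(l) = 1/(1/(2*l)) = 2*l)
√(a(190) + I(d(-9))) = √(-16/190 + 2*((⅐)*(-9))) = √(-16*1/190 + 2*(-9/7)) = √(-8/95 - 18/7) = √(-1766/665) = I*√1174390/665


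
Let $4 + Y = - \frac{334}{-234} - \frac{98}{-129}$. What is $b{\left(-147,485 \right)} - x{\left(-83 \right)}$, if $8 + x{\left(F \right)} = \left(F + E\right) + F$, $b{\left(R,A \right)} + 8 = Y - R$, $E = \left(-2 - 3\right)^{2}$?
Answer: $\frac{1439807}{5031} \approx 286.19$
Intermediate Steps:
$E = 25$ ($E = \left(-5\right)^{2} = 25$)
$Y = - \frac{9121}{5031}$ ($Y = -4 - \left(- \frac{167}{117} - \frac{98}{129}\right) = -4 - - \frac{11003}{5031} = -4 + \left(\frac{167}{117} + \frac{98}{129}\right) = -4 + \frac{11003}{5031} = - \frac{9121}{5031} \approx -1.813$)
$b{\left(R,A \right)} = - \frac{49369}{5031} - R$ ($b{\left(R,A \right)} = -8 - \left(\frac{9121}{5031} + R\right) = - \frac{49369}{5031} - R$)
$x{\left(F \right)} = 17 + 2 F$ ($x{\left(F \right)} = -8 + \left(\left(F + 25\right) + F\right) = -8 + \left(\left(25 + F\right) + F\right) = -8 + \left(25 + 2 F\right) = 17 + 2 F$)
$b{\left(-147,485 \right)} - x{\left(-83 \right)} = \left(- \frac{49369}{5031} - -147\right) - \left(17 + 2 \left(-83\right)\right) = \left(- \frac{49369}{5031} + 147\right) - \left(17 - 166\right) = \frac{690188}{5031} - -149 = \frac{690188}{5031} + 149 = \frac{1439807}{5031}$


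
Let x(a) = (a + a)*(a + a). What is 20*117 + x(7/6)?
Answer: 21109/9 ≈ 2345.4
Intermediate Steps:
x(a) = 4*a² (x(a) = (2*a)*(2*a) = 4*a²)
20*117 + x(7/6) = 20*117 + 4*(7/6)² = 2340 + 4*(7*(⅙))² = 2340 + 4*(7/6)² = 2340 + 4*(49/36) = 2340 + 49/9 = 21109/9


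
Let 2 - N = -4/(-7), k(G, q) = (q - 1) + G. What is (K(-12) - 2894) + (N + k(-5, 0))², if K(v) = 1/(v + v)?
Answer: -3378817/1176 ≈ -2873.1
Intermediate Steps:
k(G, q) = -1 + G + q (k(G, q) = (-1 + q) + G = -1 + G + q)
N = 10/7 (N = 2 - (-4)/(-7) = 2 - (-4)*(-1)/7 = 2 - 1*4/7 = 2 - 4/7 = 10/7 ≈ 1.4286)
K(v) = 1/(2*v)
(K(-12) - 2894) + (N + k(-5, 0))² = ((½)/(-12) - 2894) + (10/7 + (-1 - 5 + 0))² = ((½)*(-1/12) - 2894) + (10/7 - 6)² = (-1/24 - 2894) + (-32/7)² = -69457/24 + 1024/49 = -3378817/1176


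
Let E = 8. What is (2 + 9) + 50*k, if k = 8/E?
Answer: 61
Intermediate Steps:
k = 1 (k = 8/8 = 8*(1/8) = 1)
(2 + 9) + 50*k = (2 + 9) + 50*1 = 11 + 50 = 61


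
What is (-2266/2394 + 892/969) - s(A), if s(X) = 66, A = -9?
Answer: -1343563/20349 ≈ -66.026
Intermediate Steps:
(-2266/2394 + 892/969) - s(A) = (-2266/2394 + 892/969) - 1*66 = (-2266*1/2394 + 892*(1/969)) - 66 = (-1133/1197 + 892/969) - 66 = -529/20349 - 66 = -1343563/20349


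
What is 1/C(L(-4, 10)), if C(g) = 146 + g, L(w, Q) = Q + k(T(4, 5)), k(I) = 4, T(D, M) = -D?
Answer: 1/160 ≈ 0.0062500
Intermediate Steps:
L(w, Q) = 4 + Q (L(w, Q) = Q + 4 = 4 + Q)
1/C(L(-4, 10)) = 1/(146 + (4 + 10)) = 1/(146 + 14) = 1/160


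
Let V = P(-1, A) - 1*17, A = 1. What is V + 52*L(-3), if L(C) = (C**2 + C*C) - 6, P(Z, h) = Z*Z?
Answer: 608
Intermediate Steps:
P(Z, h) = Z**2
V = -16 (V = (-1)**2 - 1*17 = 1 - 17 = -16)
L(C) = -6 + 2*C**2 (L(C) = (C**2 + C**2) - 6 = 2*C**2 - 6 = -6 + 2*C**2)
V + 52*L(-3) = -16 + 52*(-6 + 2*(-3)**2) = -16 + 52*(-6 + 2*9) = -16 + 52*(-6 + 18) = -16 + 52*12 = -16 + 624 = 608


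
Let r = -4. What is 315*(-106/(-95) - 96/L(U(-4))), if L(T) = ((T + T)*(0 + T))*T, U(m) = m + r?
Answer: 231651/608 ≈ 381.00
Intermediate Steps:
U(m) = -4 + m (U(m) = m - 4 = -4 + m)
L(T) = 2*T³ (L(T) = ((2*T)*T)*T = (2*T²)*T = 2*T³)
315*(-106/(-95) - 96/L(U(-4))) = 315*(-106/(-95) - 96*1/(2*(-4 - 4)³)) = 315*(-106*(-1/95) - 96/(2*(-8)³)) = 315*(106/95 - 96/(2*(-512))) = 315*(106/95 - 96/(-1024)) = 315*(106/95 - 96*(-1/1024)) = 315*(106/95 + 3/32) = 315*(3677/3040) = 231651/608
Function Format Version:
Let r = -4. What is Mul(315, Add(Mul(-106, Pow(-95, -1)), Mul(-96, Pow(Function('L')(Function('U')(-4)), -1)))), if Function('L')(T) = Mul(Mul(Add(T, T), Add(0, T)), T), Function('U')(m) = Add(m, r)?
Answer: Rational(231651, 608) ≈ 381.00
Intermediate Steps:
Function('U')(m) = Add(-4, m) (Function('U')(m) = Add(m, -4) = Add(-4, m))
Function('L')(T) = Mul(2, Pow(T, 3)) (Function('L')(T) = Mul(Mul(Mul(2, T), T), T) = Mul(Mul(2, Pow(T, 2)), T) = Mul(2, Pow(T, 3)))
Mul(315, Add(Mul(-106, Pow(-95, -1)), Mul(-96, Pow(Function('L')(Function('U')(-4)), -1)))) = Mul(315, Add(Mul(-106, Pow(-95, -1)), Mul(-96, Pow(Mul(2, Pow(Add(-4, -4), 3)), -1)))) = Mul(315, Add(Mul(-106, Rational(-1, 95)), Mul(-96, Pow(Mul(2, Pow(-8, 3)), -1)))) = Mul(315, Add(Rational(106, 95), Mul(-96, Pow(Mul(2, -512), -1)))) = Mul(315, Add(Rational(106, 95), Mul(-96, Pow(-1024, -1)))) = Mul(315, Add(Rational(106, 95), Mul(-96, Rational(-1, 1024)))) = Mul(315, Add(Rational(106, 95), Rational(3, 32))) = Mul(315, Rational(3677, 3040)) = Rational(231651, 608)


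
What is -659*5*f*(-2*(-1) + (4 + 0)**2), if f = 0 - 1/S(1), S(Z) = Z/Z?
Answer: 59310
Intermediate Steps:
S(Z) = 1
f = -1 (f = 0 - 1/1 = 0 - 1 = -1)
-659*5*f*(-2*(-1) + (4 + 0)**2) = -659*5*(-1)*(-2*(-1) + (4 + 0)**2) = -(-3295)*(2 + 4**2) = -(-3295)*(2 + 16) = -(-3295)*18 = -659*(-90) = 59310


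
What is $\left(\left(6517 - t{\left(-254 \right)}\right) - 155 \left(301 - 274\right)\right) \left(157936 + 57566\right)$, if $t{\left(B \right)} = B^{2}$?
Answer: $-13400776368$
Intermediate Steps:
$\left(\left(6517 - t{\left(-254 \right)}\right) - 155 \left(301 - 274\right)\right) \left(157936 + 57566\right) = \left(\left(6517 - \left(-254\right)^{2}\right) - 155 \left(301 - 274\right)\right) \left(157936 + 57566\right) = \left(\left(6517 - 64516\right) - 4185\right) 215502 = \left(-57999 - 4185\right) 215502 = \left(-62184\right) 215502 = -13400776368$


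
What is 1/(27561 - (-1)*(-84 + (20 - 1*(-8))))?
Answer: 1/27505 ≈ 3.6357e-5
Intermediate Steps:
1/(27561 - (-1)*(-84 + (20 - 1*(-8)))) = 1/(27561 - (-1)*(-84 + (20 + 8))) = 1/(27561 - (-1)*(-84 + 28)) = 1/(27561 - (-1)*(-56)) = 1/(27561 - 1*56) = 1/(27561 - 56) = 1/27505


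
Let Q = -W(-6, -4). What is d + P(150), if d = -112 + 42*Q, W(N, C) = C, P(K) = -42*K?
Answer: -6244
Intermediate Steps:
Q = 4 (Q = -1*(-4) = 4)
d = 56 (d = -112 + 42*4 = -112 + 168 = 56)
d + P(150) = 56 - 42*150 = 56 - 6300 = -6244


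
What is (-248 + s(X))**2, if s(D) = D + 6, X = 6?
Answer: 55696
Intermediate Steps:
s(D) = 6 + D
(-248 + s(X))**2 = (-248 + (6 + 6))**2 = (-248 + 12)**2 = (-236)**2 = 55696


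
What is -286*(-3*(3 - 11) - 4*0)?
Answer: -6864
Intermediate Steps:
-286*(-3*(3 - 11) - 4*0) = -286*(-3*(-8) + 0) = -286*(24 + 0) = -286*24 = -6864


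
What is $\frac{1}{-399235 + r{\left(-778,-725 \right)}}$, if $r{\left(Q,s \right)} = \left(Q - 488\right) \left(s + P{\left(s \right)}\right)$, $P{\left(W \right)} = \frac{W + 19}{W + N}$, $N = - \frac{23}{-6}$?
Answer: $\frac{4327}{2238684329} \approx 1.9328 \cdot 10^{-6}$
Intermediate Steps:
$N = \frac{23}{6}$ ($N = \left(-23\right) \left(- \frac{1}{6}\right) = \frac{23}{6} \approx 3.8333$)
$P{\left(W \right)} = \frac{19 + W}{\frac{23}{6} + W}$ ($P{\left(W \right)} = \frac{W + 19}{W + \frac{23}{6}} = \frac{19 + W}{\frac{23}{6} + W}$)
$r{\left(Q,s \right)} = \left(-488 + Q\right) \left(s + \frac{6 \left(19 + s\right)}{23 + 6 s}\right)$ ($r{\left(Q,s \right)} = \left(Q - 488\right) \left(s + \frac{6 \left(19 + s\right)}{23 + 6 s}\right) = \left(-488 + Q\right) \left(s + \frac{6 \left(19 + s\right)}{23 + 6 s}\right)$)
$\frac{1}{-399235 + r{\left(-778,-725 \right)}} = \frac{1}{-399235 + \frac{-55632 - -2122800 + 6 \left(-778\right) \left(19 - 725\right) - 725 \left(-488 - 778\right) \left(23 + 6 \left(-725\right)\right)}{23 + 6 \left(-725\right)}} = \frac{1}{-399235 + \frac{-55632 + 2122800 + 6 \left(-778\right) \left(-706\right) - - 917850 \left(23 - 4350\right)}{23 - 4350}} = \frac{1}{-399235 + \frac{-55632 + 2122800 + 3295608 - \left(-917850\right) \left(-4327\right)}{-4327}} = \frac{1}{-399235 - \frac{-55632 + 2122800 + 3295608 - 3971536950}{4327}} = \frac{1}{-399235 - - \frac{3966174174}{4327}} = \frac{1}{-399235 + \frac{3966174174}{4327}} = \frac{1}{\frac{2238684329}{4327}} = \frac{4327}{2238684329}$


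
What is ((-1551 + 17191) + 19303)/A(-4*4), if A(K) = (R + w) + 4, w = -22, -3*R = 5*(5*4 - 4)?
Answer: -104829/134 ≈ -782.31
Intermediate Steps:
R = -80/3 (R = -5*(5*4 - 4)/3 = -5*(20 - 4)/3 = -5*16/3 = -⅓*80 = -80/3 ≈ -26.667)
A(K) = -134/3 (A(K) = (-80/3 - 22) + 4 = -146/3 + 4 = -134/3)
((-1551 + 17191) + 19303)/A(-4*4) = ((-1551 + 17191) + 19303)/(-134/3) = (15640 + 19303)*(-3/134) = 34943*(-3/134) = -104829/134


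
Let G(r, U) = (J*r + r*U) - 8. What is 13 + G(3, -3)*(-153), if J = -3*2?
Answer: 5368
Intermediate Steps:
J = -6
G(r, U) = -8 - 6*r + U*r (G(r, U) = (-6*r + r*U) - 8 = (-6*r + U*r) - 8 = -8 - 6*r + U*r)
13 + G(3, -3)*(-153) = 13 + (-8 - 6*3 - 3*3)*(-153) = 13 + (-8 - 18 - 9)*(-153) = 13 - 35*(-153) = 13 + 5355 = 5368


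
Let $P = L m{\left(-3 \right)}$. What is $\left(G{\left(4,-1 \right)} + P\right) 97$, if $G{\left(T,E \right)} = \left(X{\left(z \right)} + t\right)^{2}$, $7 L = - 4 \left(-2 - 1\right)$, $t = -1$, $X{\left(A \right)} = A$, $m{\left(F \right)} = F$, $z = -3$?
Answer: $\frac{7372}{7} \approx 1053.1$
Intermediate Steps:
$L = \frac{12}{7}$ ($L = \frac{\left(-4\right) \left(-2 - 1\right)}{7} = \frac{\left(-4\right) \left(-3\right)}{7} = \frac{1}{7} \cdot 12 = \frac{12}{7} \approx 1.7143$)
$G{\left(T,E \right)} = 16$ ($G{\left(T,E \right)} = \left(-3 - 1\right)^{2} = \left(-4\right)^{2} = 16$)
$P = - \frac{36}{7}$ ($P = \frac{12}{7} \left(-3\right) = - \frac{36}{7} \approx -5.1429$)
$\left(G{\left(4,-1 \right)} + P\right) 97 = \left(16 - \frac{36}{7}\right) 97 = \frac{76}{7} \cdot 97 = \frac{7372}{7}$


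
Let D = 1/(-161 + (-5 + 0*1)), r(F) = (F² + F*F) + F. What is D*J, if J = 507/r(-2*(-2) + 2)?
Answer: -13/332 ≈ -0.039157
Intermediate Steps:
r(F) = F + 2*F² (r(F) = (F² + F²) + F = 2*F² + F = F + 2*F²)
J = 13/2 (J = 507/(((-2*(-2) + 2)*(1 + 2*(-2*(-2) + 2)))) = 507/(((4 + 2)*(1 + 2*(4 + 2)))) = 507/((6*(1 + 2*6))) = 507/((6*(1 + 12))) = 507/((6*13)) = 507/78 = 507*(1/78) = 13/2 ≈ 6.5000)
D = -1/166 (D = 1/(-161 + (-5 + 0)) = 1/(-161 - 5) = 1/(-166) = -1/166 ≈ -0.0060241)
D*J = -1/166*13/2 = -13/332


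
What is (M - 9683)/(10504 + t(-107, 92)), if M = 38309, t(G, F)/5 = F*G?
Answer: -14313/19358 ≈ -0.73938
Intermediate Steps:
t(G, F) = 5*F*G (t(G, F) = 5*(F*G) = 5*F*G)
(M - 9683)/(10504 + t(-107, 92)) = (38309 - 9683)/(10504 + 5*92*(-107)) = 28626/(10504 - 49220) = 28626/(-38716) = 28626*(-1/38716) = -14313/19358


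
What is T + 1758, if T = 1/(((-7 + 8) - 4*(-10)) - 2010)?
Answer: 3461501/1969 ≈ 1758.0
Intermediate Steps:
T = -1/1969 (T = 1/((1 + 40) - 2010) = 1/(41 - 2010) = 1/(-1969) = -1/1969 ≈ -0.00050787)
T + 1758 = -1/1969 + 1758 = 3461501/1969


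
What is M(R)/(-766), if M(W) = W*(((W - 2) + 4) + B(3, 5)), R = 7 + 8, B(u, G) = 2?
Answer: -285/766 ≈ -0.37206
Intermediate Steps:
R = 15
M(W) = W*(4 + W) (M(W) = W*(((W - 2) + 4) + 2) = W*(((-2 + W) + 4) + 2) = W*((2 + W) + 2) = W*(4 + W))
M(R)/(-766) = (15*(4 + 15))/(-766) = (15*19)*(-1/766) = 285*(-1/766) = -285/766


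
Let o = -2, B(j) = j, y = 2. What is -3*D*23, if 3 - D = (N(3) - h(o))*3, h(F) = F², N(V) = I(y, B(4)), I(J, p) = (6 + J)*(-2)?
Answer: -4347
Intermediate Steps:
I(J, p) = -12 - 2*J
N(V) = -16 (N(V) = -12 - 2*2 = -12 - 4 = -16)
D = 63 (D = 3 - (-16 - 1*(-2)²)*3 = 3 - (-16 - 1*4)*3 = 3 - (-16 - 4)*3 = 3 - (-20)*3 = 3 - 1*(-60) = 3 + 60 = 63)
-3*D*23 = -3*63*23 = -189*23 = -4347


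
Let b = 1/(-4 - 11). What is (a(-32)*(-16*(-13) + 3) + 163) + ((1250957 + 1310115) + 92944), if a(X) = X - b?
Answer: 39711616/15 ≈ 2.6474e+6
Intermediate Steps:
b = -1/15 (b = 1/(-15) = -1/15 ≈ -0.066667)
a(X) = 1/15 + X (a(X) = X - 1*(-1/15) = X + 1/15 = 1/15 + X)
(a(-32)*(-16*(-13) + 3) + 163) + ((1250957 + 1310115) + 92944) = ((1/15 - 32)*(-16*(-13) + 3) + 163) + ((1250957 + 1310115) + 92944) = (-479*(208 + 3)/15 + 163) + (2561072 + 92944) = (-479/15*211 + 163) + 2654016 = (-101069/15 + 163) + 2654016 = -98624/15 + 2654016 = 39711616/15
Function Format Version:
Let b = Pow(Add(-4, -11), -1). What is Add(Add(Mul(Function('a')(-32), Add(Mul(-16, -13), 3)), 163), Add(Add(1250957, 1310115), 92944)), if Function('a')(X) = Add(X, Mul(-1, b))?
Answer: Rational(39711616, 15) ≈ 2.6474e+6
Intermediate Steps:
b = Rational(-1, 15) (b = Pow(-15, -1) = Rational(-1, 15) ≈ -0.066667)
Function('a')(X) = Add(Rational(1, 15), X) (Function('a')(X) = Add(X, Mul(-1, Rational(-1, 15))) = Add(X, Rational(1, 15)) = Add(Rational(1, 15), X))
Add(Add(Mul(Function('a')(-32), Add(Mul(-16, -13), 3)), 163), Add(Add(1250957, 1310115), 92944)) = Add(Add(Mul(Add(Rational(1, 15), -32), Add(Mul(-16, -13), 3)), 163), Add(Add(1250957, 1310115), 92944)) = Add(Add(Mul(Rational(-479, 15), Add(208, 3)), 163), Add(2561072, 92944)) = Add(Add(Mul(Rational(-479, 15), 211), 163), 2654016) = Add(Add(Rational(-101069, 15), 163), 2654016) = Add(Rational(-98624, 15), 2654016) = Rational(39711616, 15)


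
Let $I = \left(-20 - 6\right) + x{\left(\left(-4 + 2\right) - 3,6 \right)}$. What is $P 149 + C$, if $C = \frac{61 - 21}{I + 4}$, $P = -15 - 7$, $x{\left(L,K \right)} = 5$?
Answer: $- \frac{55766}{17} \approx -3280.4$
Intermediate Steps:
$I = -21$ ($I = \left(-20 - 6\right) + 5 = -26 + 5 = -21$)
$P = -22$
$C = - \frac{40}{17}$ ($C = \frac{61 - 21}{-21 + 4} = \frac{40}{-17} = 40 \left(- \frac{1}{17}\right) = - \frac{40}{17} \approx -2.3529$)
$P 149 + C = \left(-22\right) 149 - \frac{40}{17} = -3278 - \frac{40}{17} = - \frac{55766}{17}$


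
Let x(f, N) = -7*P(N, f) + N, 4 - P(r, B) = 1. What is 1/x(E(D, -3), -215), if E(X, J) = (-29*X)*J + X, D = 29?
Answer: -1/236 ≈ -0.0042373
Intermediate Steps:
P(r, B) = 3 (P(r, B) = 4 - 1*1 = 4 - 1 = 3)
E(X, J) = X - 29*J*X (E(X, J) = -29*J*X + X = X - 29*J*X)
x(f, N) = -21 + N (x(f, N) = -7*3 + N = -21 + N)
1/x(E(D, -3), -215) = 1/(-21 - 215) = 1/(-236) = -1/236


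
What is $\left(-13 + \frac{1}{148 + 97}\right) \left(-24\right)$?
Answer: $\frac{76416}{245} \approx 311.9$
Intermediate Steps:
$\left(-13 + \frac{1}{148 + 97}\right) \left(-24\right) = \left(-13 + \frac{1}{245}\right) \left(-24\right) = \left(- \frac{3184}{245}\right) \left(-24\right) = \frac{76416}{245}$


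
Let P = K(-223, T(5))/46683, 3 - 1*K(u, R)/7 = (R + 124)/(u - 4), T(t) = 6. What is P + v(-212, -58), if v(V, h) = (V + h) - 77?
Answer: -525309650/1513863 ≈ -347.00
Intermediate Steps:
K(u, R) = 21 - 7*(124 + R)/(-4 + u) (K(u, R) = 21 - 7*(R + 124)/(u - 4) = 21 - 7*(124 + R)/(-4 + u))
v(V, h) = -77 + V + h
P = 811/1513863 (P = (7*(-136 - 1*6 + 3*(-223))/(-4 - 223))/46683 = (7*(-136 - 6 - 669)/(-227))*(1/46683) = (7*(-1/227)*(-811))*(1/46683) = (5677/227)*(1/46683) = 811/1513863 ≈ 0.00053572)
P + v(-212, -58) = 811/1513863 + (-77 - 212 - 58) = 811/1513863 - 347 = -525309650/1513863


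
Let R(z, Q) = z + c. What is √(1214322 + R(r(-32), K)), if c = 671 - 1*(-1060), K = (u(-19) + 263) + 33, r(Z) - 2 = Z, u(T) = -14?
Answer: √1216023 ≈ 1102.7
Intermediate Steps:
r(Z) = 2 + Z
K = 282 (K = (-14 + 263) + 33 = 249 + 33 = 282)
c = 1731 (c = 671 + 1060 = 1731)
R(z, Q) = 1731 + z (R(z, Q) = z + 1731 = 1731 + z)
√(1214322 + R(r(-32), K)) = √(1214322 + (1731 + (2 - 32))) = √(1214322 + (1731 - 30)) = √(1214322 + 1701) = √1216023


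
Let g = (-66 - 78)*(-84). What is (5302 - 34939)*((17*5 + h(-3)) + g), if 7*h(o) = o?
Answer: -2526969168/7 ≈ -3.6100e+8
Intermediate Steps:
h(o) = o/7
g = 12096 (g = -144*(-84) = 12096)
(5302 - 34939)*((17*5 + h(-3)) + g) = (5302 - 34939)*((17*5 + (⅐)*(-3)) + 12096) = -29637*((85 - 3/7) + 12096) = -29637*(592/7 + 12096) = -29637*85264/7 = -2526969168/7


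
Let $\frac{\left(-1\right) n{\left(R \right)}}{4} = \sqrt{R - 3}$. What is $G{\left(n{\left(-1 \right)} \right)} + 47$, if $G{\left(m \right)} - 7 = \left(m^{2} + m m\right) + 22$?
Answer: $-52$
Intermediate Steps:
$n{\left(R \right)} = - 4 \sqrt{-3 + R}$ ($n{\left(R \right)} = - 4 \sqrt{R - 3} = - 4 \sqrt{-3 + R}$)
$G{\left(m \right)} = 29 + 2 m^{2}$ ($G{\left(m \right)} = 7 + \left(\left(m^{2} + m m\right) + 22\right) = 7 + \left(\left(m^{2} + m^{2}\right) + 22\right) = 7 + \left(2 m^{2} + 22\right) = 7 + \left(22 + 2 m^{2}\right) = 29 + 2 m^{2}$)
$G{\left(n{\left(-1 \right)} \right)} + 47 = \left(29 + 2 \left(- 4 \sqrt{-3 - 1}\right)^{2}\right) + 47 = \left(29 + 2 \left(- 4 \sqrt{-4}\right)^{2}\right) + 47 = \left(29 + 2 \left(- 4 \cdot 2 i\right)^{2}\right) + 47 = \left(29 + 2 \left(- 8 i\right)^{2}\right) + 47 = \left(29 + 2 \left(-64\right)\right) + 47 = \left(29 - 128\right) + 47 = -99 + 47 = -52$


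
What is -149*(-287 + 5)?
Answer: 42018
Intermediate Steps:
-149*(-287 + 5) = -149*(-282) = 42018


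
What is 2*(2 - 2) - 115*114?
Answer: -13110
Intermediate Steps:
2*(2 - 2) - 115*114 = 2*0 - 13110 = 0 - 13110 = -13110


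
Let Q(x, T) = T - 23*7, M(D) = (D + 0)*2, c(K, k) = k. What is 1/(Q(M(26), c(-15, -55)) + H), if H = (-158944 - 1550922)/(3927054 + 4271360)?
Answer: -4099207/886283645 ≈ -0.0046252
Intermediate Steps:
M(D) = 2*D (M(D) = D*2 = 2*D)
Q(x, T) = -161 + T (Q(x, T) = T - 161 = -161 + T)
H = -854933/4099207 (H = -1709866/8198414 = -1709866*1/8198414 = -854933/4099207 ≈ -0.20856)
1/(Q(M(26), c(-15, -55)) + H) = 1/((-161 - 55) - 854933/4099207) = 1/(-216 - 854933/4099207) = 1/(-886283645/4099207) = -4099207/886283645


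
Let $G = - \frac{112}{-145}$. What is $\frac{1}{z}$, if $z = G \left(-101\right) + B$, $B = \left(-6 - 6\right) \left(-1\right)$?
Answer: $- \frac{145}{9572} \approx -0.015148$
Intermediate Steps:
$B = 12$ ($B = \left(-12\right) \left(-1\right) = 12$)
$G = \frac{112}{145}$ ($G = \left(-112\right) \left(- \frac{1}{145}\right) = \frac{112}{145} \approx 0.77241$)
$z = - \frac{9572}{145}$ ($z = \frac{112}{145} \left(-101\right) + 12 = - \frac{11312}{145} + 12 = - \frac{9572}{145} \approx -66.014$)
$\frac{1}{z} = \frac{1}{- \frac{9572}{145}} = - \frac{145}{9572}$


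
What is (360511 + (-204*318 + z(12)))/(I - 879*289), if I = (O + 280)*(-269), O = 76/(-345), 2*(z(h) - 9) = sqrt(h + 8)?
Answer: -101998560/113605651 - 345*sqrt(5)/113605651 ≈ -0.89784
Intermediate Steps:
z(h) = 9 + sqrt(8 + h)/2 (z(h) = 9 + sqrt(h + 8)/2 = 9 + sqrt(8 + h)/2)
O = -76/345 (O = 76*(-1/345) = -76/345 ≈ -0.22029)
I = -25964956/345 (I = (-76/345 + 280)*(-269) = (96524/345)*(-269) = -25964956/345 ≈ -75261.)
(360511 + (-204*318 + z(12)))/(I - 879*289) = (360511 + (-204*318 + (9 + sqrt(8 + 12)/2)))/(-25964956/345 - 879*289) = (360511 + (-64872 + (9 + sqrt(20)/2)))/(-25964956/345 - 254031) = (360511 + (-64872 + (9 + (2*sqrt(5))/2)))/(-113605651/345) = (360511 + (-64872 + (9 + sqrt(5))))*(-345/113605651) = (360511 + (-64863 + sqrt(5)))*(-345/113605651) = (295648 + sqrt(5))*(-345/113605651) = -101998560/113605651 - 345*sqrt(5)/113605651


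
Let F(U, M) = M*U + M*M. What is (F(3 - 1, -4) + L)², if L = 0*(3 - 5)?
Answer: 64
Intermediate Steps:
F(U, M) = M² + M*U (F(U, M) = M*U + M² = M² + M*U)
L = 0 (L = 0*(-2) = 0)
(F(3 - 1, -4) + L)² = (-4*(-4 + (3 - 1)) + 0)² = (-4*(-4 + 2) + 0)² = (-4*(-2) + 0)² = (8 + 0)² = 8² = 64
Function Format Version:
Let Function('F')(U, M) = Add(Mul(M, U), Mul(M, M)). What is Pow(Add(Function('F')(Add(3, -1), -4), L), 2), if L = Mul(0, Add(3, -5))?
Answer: 64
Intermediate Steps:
Function('F')(U, M) = Add(Pow(M, 2), Mul(M, U)) (Function('F')(U, M) = Add(Mul(M, U), Pow(M, 2)) = Add(Pow(M, 2), Mul(M, U)))
L = 0 (L = Mul(0, -2) = 0)
Pow(Add(Function('F')(Add(3, -1), -4), L), 2) = Pow(Add(Mul(-4, Add(-4, Add(3, -1))), 0), 2) = Pow(Add(Mul(-4, Add(-4, 2)), 0), 2) = Pow(Add(Mul(-4, -2), 0), 2) = Pow(Add(8, 0), 2) = Pow(8, 2) = 64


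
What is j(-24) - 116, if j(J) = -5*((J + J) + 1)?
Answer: 119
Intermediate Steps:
j(J) = -5 - 10*J (j(J) = -5*(2*J + 1) = -5*(1 + 2*J) = -5 - 10*J)
j(-24) - 116 = (-5 - 10*(-24)) - 116 = (-5 + 240) - 116 = 235 - 116 = 119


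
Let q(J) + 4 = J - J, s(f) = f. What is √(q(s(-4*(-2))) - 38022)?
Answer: I*√38026 ≈ 195.0*I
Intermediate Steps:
q(J) = -4 (q(J) = -4 + (J - J) = -4 + 0 = -4)
√(q(s(-4*(-2))) - 38022) = √(-4 - 38022) = √(-38026) = I*√38026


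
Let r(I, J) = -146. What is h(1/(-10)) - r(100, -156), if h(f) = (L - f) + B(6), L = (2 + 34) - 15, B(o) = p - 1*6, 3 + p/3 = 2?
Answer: 1581/10 ≈ 158.10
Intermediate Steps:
p = -3 (p = -9 + 3*2 = -9 + 6 = -3)
B(o) = -9 (B(o) = -3 - 1*6 = -3 - 6 = -9)
L = 21 (L = 36 - 15 = 21)
h(f) = 12 - f (h(f) = (21 - f) - 9 = 12 - f)
h(1/(-10)) - r(100, -156) = (12 - 1/(-10)) - 1*(-146) = (12 - 1*(-⅒)) + 146 = (12 + ⅒) + 146 = 121/10 + 146 = 1581/10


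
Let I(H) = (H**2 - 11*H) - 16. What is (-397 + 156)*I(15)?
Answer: -10604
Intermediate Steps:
I(H) = -16 + H**2 - 11*H
(-397 + 156)*I(15) = (-397 + 156)*(-16 + 15**2 - 11*15) = -241*(-16 + 225 - 165) = -241*44 = -10604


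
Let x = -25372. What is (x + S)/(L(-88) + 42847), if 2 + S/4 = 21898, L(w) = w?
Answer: 62212/42759 ≈ 1.4549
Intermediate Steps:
S = 87584 (S = -8 + 4*21898 = -8 + 87592 = 87584)
(x + S)/(L(-88) + 42847) = (-25372 + 87584)/(-88 + 42847) = 62212/42759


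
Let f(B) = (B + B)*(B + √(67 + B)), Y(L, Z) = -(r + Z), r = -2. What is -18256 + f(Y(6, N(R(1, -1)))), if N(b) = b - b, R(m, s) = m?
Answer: -18248 + 4*√69 ≈ -18215.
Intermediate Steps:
N(b) = 0
Y(L, Z) = 2 - Z (Y(L, Z) = -(-2 + Z) = 2 - Z)
f(B) = 2*B*(B + √(67 + B)) (f(B) = (2*B)*(B + √(67 + B)) = 2*B*(B + √(67 + B)))
-18256 + f(Y(6, N(R(1, -1)))) = -18256 + 2*(2 - 1*0)*((2 - 1*0) + √(67 + (2 - 1*0))) = -18256 + 2*(2 + 0)*((2 + 0) + √(67 + (2 + 0))) = -18256 + 2*2*(2 + √(67 + 2)) = -18256 + 2*2*(2 + √69) = -18256 + (8 + 4*√69) = -18248 + 4*√69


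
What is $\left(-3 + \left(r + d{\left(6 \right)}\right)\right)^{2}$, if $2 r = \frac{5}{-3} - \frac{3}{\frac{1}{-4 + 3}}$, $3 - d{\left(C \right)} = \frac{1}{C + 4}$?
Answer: $\frac{289}{900} \approx 0.32111$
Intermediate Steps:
$d{\left(C \right)} = 3 - \frac{1}{4 + C}$ ($d{\left(C \right)} = 3 - \frac{1}{C + 4} = 3 - \frac{1}{4 + C}$)
$r = \frac{2}{3}$ ($r = \frac{\frac{5}{-3} - \frac{3}{\frac{1}{-4 + 3}}}{2} = \frac{5 \left(- \frac{1}{3}\right) - \frac{3}{\frac{1}{-1}}}{2} = \frac{- \frac{5}{3} - \frac{3}{-1}}{2} = \frac{- \frac{5}{3} - -3}{2} = \frac{- \frac{5}{3} + 3}{2} = \frac{1}{2} \cdot \frac{4}{3} = \frac{2}{3} \approx 0.66667$)
$\left(-3 + \left(r + d{\left(6 \right)}\right)\right)^{2} = \left(-3 + \left(\frac{2}{3} + \frac{11 + 3 \cdot 6}{4 + 6}\right)\right)^{2} = \left(-3 + \left(\frac{2}{3} + \frac{11 + 18}{10}\right)\right)^{2} = \left(-3 + \left(\frac{2}{3} + \frac{1}{10} \cdot 29\right)\right)^{2} = \left(-3 + \left(\frac{2}{3} + \frac{29}{10}\right)\right)^{2} = \left(-3 + \frac{107}{30}\right)^{2} = \left(\frac{17}{30}\right)^{2} = \frac{289}{900}$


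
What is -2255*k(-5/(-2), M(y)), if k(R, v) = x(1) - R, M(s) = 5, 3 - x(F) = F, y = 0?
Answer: 2255/2 ≈ 1127.5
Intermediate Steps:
x(F) = 3 - F
k(R, v) = 2 - R (k(R, v) = (3 - 1*1) - R = (3 - 1) - R = 2 - R)
-2255*k(-5/(-2), M(y)) = -2255*(2 - (-5)/(-2)) = -2255*(2 - (-5)*(-1)/2) = -2255*(2 - 1*5/2) = -2255*(2 - 5/2) = -2255*(-½) = 2255/2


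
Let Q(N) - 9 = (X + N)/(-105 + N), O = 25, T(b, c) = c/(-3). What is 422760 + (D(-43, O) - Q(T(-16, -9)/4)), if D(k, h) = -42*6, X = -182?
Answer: 176181358/417 ≈ 4.2250e+5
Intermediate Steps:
T(b, c) = -c/3 (T(b, c) = c*(-1/3) = -c/3)
D(k, h) = -252
Q(N) = 9 + (-182 + N)/(-105 + N)
422760 + (D(-43, O) - Q(T(-16, -9)/4)) = 422760 + (-252 - (-1127 + 10*(-1/3*(-9)/4))/(-105 - 1/3*(-9)/4)) = 422760 + (-252 - (-1127 + 10*(3*(1/4)))/(-105 + 3*(1/4))) = 422760 + (-252 - (-1127 + 10*(3/4))/(-105 + 3/4)) = 422760 + (-252 - (-1127 + 15/2)/(-417/4)) = 422760 + (-252 - (-4)*(-2239)/(417*2)) = 422760 + (-252 - 1*4478/417) = 422760 + (-252 - 4478/417) = 422760 - 109562/417 = 176181358/417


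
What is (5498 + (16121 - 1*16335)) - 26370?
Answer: -21086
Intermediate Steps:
(5498 + (16121 - 1*16335)) - 26370 = (5498 + (16121 - 16335)) - 26370 = (5498 - 214) - 26370 = 5284 - 26370 = -21086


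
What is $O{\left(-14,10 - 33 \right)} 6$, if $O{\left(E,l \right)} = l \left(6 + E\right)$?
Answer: $1104$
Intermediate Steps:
$O{\left(-14,10 - 33 \right)} 6 = \left(10 - 33\right) \left(6 - 14\right) 6 = \left(10 - 33\right) \left(-8\right) 6 = \left(-23\right) \left(-8\right) 6 = 184 \cdot 6 = 1104$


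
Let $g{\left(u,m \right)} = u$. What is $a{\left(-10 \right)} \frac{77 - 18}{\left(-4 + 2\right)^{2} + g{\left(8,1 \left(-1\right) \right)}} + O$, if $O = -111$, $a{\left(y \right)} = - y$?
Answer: $- \frac{371}{6} \approx -61.833$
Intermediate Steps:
$a{\left(-10 \right)} \frac{77 - 18}{\left(-4 + 2\right)^{2} + g{\left(8,1 \left(-1\right) \right)}} + O = \left(-1\right) \left(-10\right) \frac{77 - 18}{\left(-4 + 2\right)^{2} + 8} - 111 = 10 \frac{59}{\left(-2\right)^{2} + 8} - 111 = 10 \frac{59}{4 + 8} - 111 = 10 \cdot \frac{59}{12} - 111 = \frac{295}{6} - 111 = - \frac{371}{6}$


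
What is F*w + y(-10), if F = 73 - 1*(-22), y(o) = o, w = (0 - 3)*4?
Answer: -1150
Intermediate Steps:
w = -12 (w = -3*4 = -12)
F = 95 (F = 73 + 22 = 95)
F*w + y(-10) = 95*(-12) - 10 = -1140 - 10 = -1150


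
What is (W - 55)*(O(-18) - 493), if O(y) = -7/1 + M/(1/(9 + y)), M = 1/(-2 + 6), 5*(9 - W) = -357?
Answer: -255143/20 ≈ -12757.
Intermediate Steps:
W = 402/5 (W = 9 - ⅕*(-357) = 9 + 357/5 = 402/5 ≈ 80.400)
M = ¼ (M = 1/4 = ¼ ≈ 0.25000)
O(y) = -19/4 + y/4 (O(y) = -7/1 + 1/(4*(1/(9 + y))) = -7*1 + (9 + y)/4 = -7 + (9/4 + y/4) = -19/4 + y/4)
(W - 55)*(O(-18) - 493) = (402/5 - 55)*((-19/4 + (¼)*(-18)) - 493) = 127*((-19/4 - 9/2) - 493)/5 = 127*(-37/4 - 493)/5 = (127/5)*(-2009/4) = -255143/20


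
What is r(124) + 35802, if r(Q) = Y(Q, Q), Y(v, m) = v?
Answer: 35926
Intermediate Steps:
r(Q) = Q
r(124) + 35802 = 124 + 35802 = 35926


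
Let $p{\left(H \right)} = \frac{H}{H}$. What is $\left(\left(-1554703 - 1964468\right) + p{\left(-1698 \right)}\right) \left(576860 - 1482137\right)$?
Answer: $3185823660090$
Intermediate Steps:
$p{\left(H \right)} = 1$
$\left(\left(-1554703 - 1964468\right) + p{\left(-1698 \right)}\right) \left(576860 - 1482137\right) = \left(\left(-1554703 - 1964468\right) + 1\right) \left(576860 - 1482137\right) = \left(\left(-1554703 - 1964468\right) + 1\right) \left(-905277\right) = \left(-3519171 + 1\right) \left(-905277\right) = \left(-3519170\right) \left(-905277\right) = 3185823660090$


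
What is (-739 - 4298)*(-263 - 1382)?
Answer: 8285865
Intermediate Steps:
(-739 - 4298)*(-263 - 1382) = -5037*(-1645) = 8285865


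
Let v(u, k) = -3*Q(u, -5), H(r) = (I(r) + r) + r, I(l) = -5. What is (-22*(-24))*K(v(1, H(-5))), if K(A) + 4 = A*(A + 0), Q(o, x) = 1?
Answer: 2640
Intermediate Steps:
H(r) = -5 + 2*r (H(r) = (-5 + r) + r = -5 + 2*r)
v(u, k) = -3 (v(u, k) = -3*1 = -3)
K(A) = -4 + A**2 (K(A) = -4 + A*(A + 0) = -4 + A*A = -4 + A**2)
(-22*(-24))*K(v(1, H(-5))) = (-22*(-24))*(-4 + (-3)**2) = 528*(-4 + 9) = 528*5 = 2640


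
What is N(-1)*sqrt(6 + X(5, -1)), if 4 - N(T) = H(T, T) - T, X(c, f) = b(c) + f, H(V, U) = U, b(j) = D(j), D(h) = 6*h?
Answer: 4*sqrt(35) ≈ 23.664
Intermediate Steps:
b(j) = 6*j
X(c, f) = f + 6*c (X(c, f) = 6*c + f = f + 6*c)
N(T) = 4 (N(T) = 4 - (T - T) = 4 - 1*0 = 4 + 0 = 4)
N(-1)*sqrt(6 + X(5, -1)) = 4*sqrt(6 + (-1 + 6*5)) = 4*sqrt(6 + (-1 + 30)) = 4*sqrt(6 + 29) = 4*sqrt(35)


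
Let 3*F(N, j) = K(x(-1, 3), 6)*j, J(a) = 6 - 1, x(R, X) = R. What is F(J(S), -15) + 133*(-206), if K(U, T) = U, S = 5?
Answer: -27393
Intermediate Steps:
J(a) = 5
F(N, j) = -j/3 (F(N, j) = (-j)/3 = -j/3)
F(J(S), -15) + 133*(-206) = -⅓*(-15) + 133*(-206) = 5 - 27398 = -27393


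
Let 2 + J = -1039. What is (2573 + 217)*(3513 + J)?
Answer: 6896880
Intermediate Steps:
J = -1041 (J = -2 - 1039 = -1041)
(2573 + 217)*(3513 + J) = (2573 + 217)*(3513 - 1041) = 2790*2472 = 6896880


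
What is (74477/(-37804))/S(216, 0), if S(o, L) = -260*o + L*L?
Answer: 5729/163313280 ≈ 3.5080e-5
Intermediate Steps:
S(o, L) = L² - 260*o (S(o, L) = -260*o + L² = L² - 260*o)
(74477/(-37804))/S(216, 0) = (74477/(-37804))/(0² - 260*216) = (74477*(-1/37804))/(0 - 56160) = -5729/2908/(-56160) = -5729/2908*(-1/56160) = 5729/163313280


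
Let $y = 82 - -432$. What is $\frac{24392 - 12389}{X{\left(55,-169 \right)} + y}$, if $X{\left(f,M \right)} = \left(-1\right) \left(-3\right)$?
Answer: $\frac{12003}{517} \approx 23.217$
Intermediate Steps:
$y = 514$ ($y = 82 + 432 = 514$)
$X{\left(f,M \right)} = 3$
$\frac{24392 - 12389}{X{\left(55,-169 \right)} + y} = \frac{24392 - 12389}{3 + 514} = \frac{12003}{517}$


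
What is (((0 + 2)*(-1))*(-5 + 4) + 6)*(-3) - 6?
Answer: -30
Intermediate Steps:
(((0 + 2)*(-1))*(-5 + 4) + 6)*(-3) - 6 = ((2*(-1))*(-1) + 6)*(-3) - 6 = (-2*(-1) + 6)*(-3) - 6 = (2 + 6)*(-3) - 6 = 8*(-3) - 6 = -24 - 6 = -30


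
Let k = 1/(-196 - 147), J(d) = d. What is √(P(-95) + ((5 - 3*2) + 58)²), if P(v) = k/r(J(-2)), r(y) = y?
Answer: √31203410/98 ≈ 57.000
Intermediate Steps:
k = -1/343 (k = 1/(-343) = -1/343 ≈ -0.0029155)
P(v) = 1/686 (P(v) = -1/343/(-2) = -1/343*(-½) = 1/686)
√(P(-95) + ((5 - 3*2) + 58)²) = √(1/686 + ((5 - 3*2) + 58)²) = √(1/686 + ((5 - 6) + 58)²) = √(1/686 + (-1 + 58)²) = √(1/686 + 57²) = √(1/686 + 3249) = √(2228815/686) = √31203410/98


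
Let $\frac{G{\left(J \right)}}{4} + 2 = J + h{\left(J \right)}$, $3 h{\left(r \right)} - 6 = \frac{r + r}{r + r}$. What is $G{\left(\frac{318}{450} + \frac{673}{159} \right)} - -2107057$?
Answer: $\frac{8375635411}{3975} \approx 2.1071 \cdot 10^{6}$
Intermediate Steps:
$h{\left(r \right)} = \frac{7}{3}$ ($h{\left(r \right)} = 2 + \frac{\left(r + r\right) \frac{1}{r + r}}{3} = 2 + \frac{2 r \frac{1}{2 r}}{3} = 2 + \frac{1}{3} \cdot 1 = 2 + \frac{1}{3} = \frac{7}{3}$)
$G{\left(J \right)} = \frac{4}{3} + 4 J$ ($G{\left(J \right)} = -8 + 4 \left(J + \frac{7}{3}\right) = -8 + 4 \left(\frac{7}{3} + J\right) = -8 + \left(\frac{28}{3} + 4 J\right) = \frac{4}{3} + 4 J$)
$G{\left(\frac{318}{450} + \frac{673}{159} \right)} - -2107057 = \left(\frac{4}{3} + 4 \left(\frac{318}{450} + \frac{673}{159}\right)\right) - -2107057 = \left(\frac{4}{3} + 4 \left(318 \cdot \frac{1}{450} + 673 \cdot \frac{1}{159}\right)\right) + 2107057 = \left(\frac{4}{3} + 4 \left(\frac{53}{75} + \frac{673}{159}\right)\right) + 2107057 = \left(\frac{4}{3} + 4 \cdot \frac{19634}{3975}\right) + 2107057 = \left(\frac{4}{3} + \frac{78536}{3975}\right) + 2107057 = \frac{83836}{3975} + 2107057 = \frac{8375635411}{3975}$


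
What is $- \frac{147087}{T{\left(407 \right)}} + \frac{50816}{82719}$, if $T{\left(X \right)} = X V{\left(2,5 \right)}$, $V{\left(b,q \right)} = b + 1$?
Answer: $- \frac{4034947739}{33666633} \approx -119.85$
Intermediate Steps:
$V{\left(b,q \right)} = 1 + b$
$T{\left(X \right)} = 3 X$ ($T{\left(X \right)} = X \left(1 + 2\right) = X 3 = 3 X$)
$- \frac{147087}{T{\left(407 \right)}} + \frac{50816}{82719} = - \frac{147087}{3 \cdot 407} + \frac{50816}{82719} = - \frac{147087}{1221} + 50816 \cdot \frac{1}{82719} = \left(-147087\right) \frac{1}{1221} + \frac{50816}{82719} = - \frac{49029}{407} + \frac{50816}{82719} = - \frac{4034947739}{33666633}$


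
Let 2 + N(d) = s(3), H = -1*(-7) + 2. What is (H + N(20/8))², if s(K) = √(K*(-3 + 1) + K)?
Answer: (7 + I*√3)² ≈ 46.0 + 24.249*I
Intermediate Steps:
H = 9 (H = 7 + 2 = 9)
s(K) = √(-K) (s(K) = √(K*(-2) + K) = √(-2*K + K) = √(-K))
N(d) = -2 + I*√3 (N(d) = -2 + √(-1*3) = -2 + √(-3) = -2 + I*√3)
(H + N(20/8))² = (9 + (-2 + I*√3))² = (7 + I*√3)²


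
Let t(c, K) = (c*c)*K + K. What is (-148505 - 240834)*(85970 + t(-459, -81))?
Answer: 6610692781208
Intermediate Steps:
t(c, K) = K + K*c**2 (t(c, K) = c**2*K + K = K*c**2 + K = K + K*c**2)
(-148505 - 240834)*(85970 + t(-459, -81)) = (-148505 - 240834)*(85970 - 81*(1 + (-459)**2)) = -389339*(85970 - 81*(1 + 210681)) = -389339*(85970 - 81*210682) = -389339*(85970 - 17065242) = -389339*(-16979272) = 6610692781208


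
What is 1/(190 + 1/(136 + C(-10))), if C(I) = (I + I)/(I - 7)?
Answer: 2332/443097 ≈ 0.0052630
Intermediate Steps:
C(I) = 2*I/(-7 + I) (C(I) = (2*I)/(-7 + I) = 2*I/(-7 + I))
1/(190 + 1/(136 + C(-10))) = 1/(190 + 1/(136 + 2*(-10)/(-7 - 10))) = 1/(190 + 1/(136 + 2*(-10)/(-17))) = 1/(190 + 1/(136 + 2*(-10)*(-1/17))) = 1/(190 + 1/(136 + 20/17)) = 1/(190 + 1/(2332/17)) = 1/(190 + 17/2332) = 1/(443097/2332) = 2332/443097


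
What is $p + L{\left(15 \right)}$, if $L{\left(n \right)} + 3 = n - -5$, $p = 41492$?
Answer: $41509$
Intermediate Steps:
$L{\left(n \right)} = 2 + n$ ($L{\left(n \right)} = -3 + \left(n - -5\right) = -3 + \left(n + 5\right) = -3 + \left(5 + n\right) = 2 + n$)
$p + L{\left(15 \right)} = 41492 + \left(2 + 15\right) = 41492 + 17 = 41509$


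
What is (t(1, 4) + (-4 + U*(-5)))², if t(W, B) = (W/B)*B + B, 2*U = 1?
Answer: 9/4 ≈ 2.2500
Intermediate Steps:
U = ½ (U = (½)*1 = ½ ≈ 0.50000)
t(W, B) = B + W (t(W, B) = (W/B)*B + B = W + B = B + W)
(t(1, 4) + (-4 + U*(-5)))² = ((4 + 1) + (-4 + (½)*(-5)))² = (5 + (-4 - 5/2))² = (5 - 13/2)² = (-3/2)² = 9/4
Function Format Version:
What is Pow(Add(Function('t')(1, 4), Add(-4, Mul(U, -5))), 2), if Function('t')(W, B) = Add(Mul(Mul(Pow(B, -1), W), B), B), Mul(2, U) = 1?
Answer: Rational(9, 4) ≈ 2.2500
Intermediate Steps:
U = Rational(1, 2) (U = Mul(Rational(1, 2), 1) = Rational(1, 2) ≈ 0.50000)
Function('t')(W, B) = Add(B, W) (Function('t')(W, B) = Add(Mul(Mul(W, Pow(B, -1)), B), B) = Add(W, B) = Add(B, W))
Pow(Add(Function('t')(1, 4), Add(-4, Mul(U, -5))), 2) = Pow(Add(Add(4, 1), Add(-4, Mul(Rational(1, 2), -5))), 2) = Pow(Add(5, Add(-4, Rational(-5, 2))), 2) = Pow(Add(5, Rational(-13, 2)), 2) = Pow(Rational(-3, 2), 2) = Rational(9, 4)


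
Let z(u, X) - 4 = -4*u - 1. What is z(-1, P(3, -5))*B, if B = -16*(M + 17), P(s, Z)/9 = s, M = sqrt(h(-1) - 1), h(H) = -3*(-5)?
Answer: -1904 - 112*sqrt(14) ≈ -2323.1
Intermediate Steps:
h(H) = 15
M = sqrt(14) (M = sqrt(15 - 1) = sqrt(14) ≈ 3.7417)
P(s, Z) = 9*s
z(u, X) = 3 - 4*u (z(u, X) = 4 + (-4*u - 1) = 4 + (-1 - 4*u) = 3 - 4*u)
B = -272 - 16*sqrt(14) (B = -16*(sqrt(14) + 17) = -16*(17 + sqrt(14)) = -272 - 16*sqrt(14) ≈ -331.87)
z(-1, P(3, -5))*B = (3 - 4*(-1))*(-272 - 16*sqrt(14)) = (3 + 4)*(-272 - 16*sqrt(14)) = 7*(-272 - 16*sqrt(14)) = -1904 - 112*sqrt(14)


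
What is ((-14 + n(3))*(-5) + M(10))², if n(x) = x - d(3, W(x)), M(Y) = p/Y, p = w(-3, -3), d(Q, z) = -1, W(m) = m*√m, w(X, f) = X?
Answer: 247009/100 ≈ 2470.1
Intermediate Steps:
W(m) = m^(3/2)
p = -3
M(Y) = -3/Y
n(x) = 1 + x (n(x) = x - 1*(-1) = x + 1 = 1 + x)
((-14 + n(3))*(-5) + M(10))² = ((-14 + (1 + 3))*(-5) - 3/10)² = ((-14 + 4)*(-5) - 3*⅒)² = (-10*(-5) - 3/10)² = (50 - 3/10)² = (497/10)² = 247009/100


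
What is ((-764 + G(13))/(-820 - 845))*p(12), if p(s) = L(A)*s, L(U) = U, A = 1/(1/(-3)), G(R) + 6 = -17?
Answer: -3148/185 ≈ -17.016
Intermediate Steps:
G(R) = -23 (G(R) = -6 - 17 = -23)
A = -3 (A = 1/(-⅓) = -3)
p(s) = -3*s
((-764 + G(13))/(-820 - 845))*p(12) = ((-764 - 23)/(-820 - 845))*(-3*12) = -787/(-1665)*(-36) = -787*(-1/1665)*(-36) = (787/1665)*(-36) = -3148/185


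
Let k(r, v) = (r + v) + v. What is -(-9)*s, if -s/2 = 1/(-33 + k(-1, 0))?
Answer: 9/17 ≈ 0.52941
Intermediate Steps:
k(r, v) = r + 2*v
s = 1/17 (s = -2/(-33 + (-1 + 2*0)) = -2/(-33 + (-1 + 0)) = -2/(-33 - 1) = -2/(-34) = -2*(-1/34) = 1/17 ≈ 0.058824)
-(-9)*s = -(-9)/17 = -9*(-1/17) = 9/17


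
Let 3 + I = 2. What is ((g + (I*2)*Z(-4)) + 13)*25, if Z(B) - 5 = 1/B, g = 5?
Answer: 425/2 ≈ 212.50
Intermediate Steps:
I = -1 (I = -3 + 2 = -1)
Z(B) = 5 + 1/B
((g + (I*2)*Z(-4)) + 13)*25 = ((5 + (-1*2)*(5 + 1/(-4))) + 13)*25 = ((5 - 2*(5 - 1/4)) + 13)*25 = ((5 - 2*19/4) + 13)*25 = ((5 - 19/2) + 13)*25 = (-9/2 + 13)*25 = (17/2)*25 = 425/2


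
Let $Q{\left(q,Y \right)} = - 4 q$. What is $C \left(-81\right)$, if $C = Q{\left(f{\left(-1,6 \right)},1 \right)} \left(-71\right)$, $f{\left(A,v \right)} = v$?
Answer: $-138024$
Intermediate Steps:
$C = 1704$ ($C = \left(-4\right) 6 \left(-71\right) = \left(-24\right) \left(-71\right) = 1704$)
$C \left(-81\right) = 1704 \left(-81\right) = -138024$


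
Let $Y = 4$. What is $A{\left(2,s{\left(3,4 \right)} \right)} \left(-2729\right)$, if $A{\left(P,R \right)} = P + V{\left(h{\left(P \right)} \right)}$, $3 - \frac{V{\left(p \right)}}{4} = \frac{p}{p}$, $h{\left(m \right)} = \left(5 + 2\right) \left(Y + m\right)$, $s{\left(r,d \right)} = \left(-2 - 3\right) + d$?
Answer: $-27290$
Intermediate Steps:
$s{\left(r,d \right)} = -5 + d$
$h{\left(m \right)} = 28 + 7 m$ ($h{\left(m \right)} = \left(5 + 2\right) \left(4 + m\right) = 7 \left(4 + m\right) = 28 + 7 m$)
$V{\left(p \right)} = 8$ ($V{\left(p \right)} = 12 - 4 \frac{p}{p} = 12 - 4 = 8$)
$A{\left(P,R \right)} = 8 + P$ ($A{\left(P,R \right)} = P + 8 = 8 + P$)
$A{\left(2,s{\left(3,4 \right)} \right)} \left(-2729\right) = \left(8 + 2\right) \left(-2729\right) = 10 \left(-2729\right) = -27290$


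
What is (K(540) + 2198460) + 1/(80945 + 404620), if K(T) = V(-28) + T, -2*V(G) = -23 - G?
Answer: 2135512442177/971130 ≈ 2.1990e+6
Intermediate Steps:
V(G) = 23/2 + G/2 (V(G) = -(-23 - G)/2 = 23/2 + G/2)
K(T) = -5/2 + T (K(T) = (23/2 + (½)*(-28)) + T = (23/2 - 14) + T = -5/2 + T)
(K(540) + 2198460) + 1/(80945 + 404620) = ((-5/2 + 540) + 2198460) + 1/(80945 + 404620) = (1075/2 + 2198460) + 1/485565 = 4397995/2 + 1/485565 = 2135512442177/971130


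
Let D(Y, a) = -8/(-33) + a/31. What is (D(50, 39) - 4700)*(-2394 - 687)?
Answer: 4936342255/341 ≈ 1.4476e+7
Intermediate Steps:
D(Y, a) = 8/33 + a/31 (D(Y, a) = -8*(-1/33) + a*(1/31) = 8/33 + a/31)
(D(50, 39) - 4700)*(-2394 - 687) = ((8/33 + (1/31)*39) - 4700)*(-2394 - 687) = ((8/33 + 39/31) - 4700)*(-3081) = (1535/1023 - 4700)*(-3081) = -4806565/1023*(-3081) = 4936342255/341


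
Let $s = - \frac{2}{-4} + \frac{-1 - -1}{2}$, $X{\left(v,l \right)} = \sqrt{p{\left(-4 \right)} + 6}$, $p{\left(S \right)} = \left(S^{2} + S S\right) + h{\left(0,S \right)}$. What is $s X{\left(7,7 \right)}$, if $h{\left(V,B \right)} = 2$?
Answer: $\sqrt{10} \approx 3.1623$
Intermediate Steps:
$p{\left(S \right)} = 2 + 2 S^{2}$ ($p{\left(S \right)} = \left(S^{2} + S S\right) + 2 = \left(S^{2} + S^{2}\right) + 2 = 2 S^{2} + 2 = 2 + 2 S^{2}$)
$X{\left(v,l \right)} = 2 \sqrt{10}$ ($X{\left(v,l \right)} = \sqrt{\left(2 + 2 \left(-4\right)^{2}\right) + 6} = \sqrt{\left(2 + 2 \cdot 16\right) + 6} = \sqrt{\left(2 + 32\right) + 6} = \sqrt{34 + 6} = \sqrt{40} = 2 \sqrt{10}$)
$s = \frac{1}{2}$ ($s = \left(-2\right) \left(- \frac{1}{4}\right) + \left(-1 + 1\right) \frac{1}{2} = \frac{1}{2} + 0 \cdot \frac{1}{2} = \frac{1}{2} + 0 = \frac{1}{2} \approx 0.5$)
$s X{\left(7,7 \right)} = \frac{2 \sqrt{10}}{2} = \sqrt{10}$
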